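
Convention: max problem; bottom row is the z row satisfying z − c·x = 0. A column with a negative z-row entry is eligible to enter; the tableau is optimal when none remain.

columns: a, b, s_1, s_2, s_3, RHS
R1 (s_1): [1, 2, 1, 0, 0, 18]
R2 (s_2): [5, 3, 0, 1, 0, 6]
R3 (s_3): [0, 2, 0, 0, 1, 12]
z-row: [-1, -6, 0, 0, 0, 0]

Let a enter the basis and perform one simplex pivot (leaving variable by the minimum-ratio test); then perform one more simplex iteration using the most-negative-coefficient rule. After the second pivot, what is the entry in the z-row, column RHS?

Ratio test on column a — row 1: 18/1 = 18; row 2: 6/5 = 6/5; row 3: entry 0 ≤ 0. Minimum is 6/5 at row 2 (s_2 leaves); pivot element 5.
Divide row 2 by 5; eliminate column a from the other rows.
Second iteration: most negative z-row entry is -27/5 in column b, so b enters.
Ratio test on column b — row 1: (84/5)/(7/5) = 12; row 2: (6/5)/(3/5) = 2; row 3: 12/2 = 6. Minimum is 2 at row 2 (a leaves); pivot element 3/5.
Divide row 2 by 3/5; eliminate column b from the other rows.
After both pivots, the entry at the z-row, column RHS is 12.

12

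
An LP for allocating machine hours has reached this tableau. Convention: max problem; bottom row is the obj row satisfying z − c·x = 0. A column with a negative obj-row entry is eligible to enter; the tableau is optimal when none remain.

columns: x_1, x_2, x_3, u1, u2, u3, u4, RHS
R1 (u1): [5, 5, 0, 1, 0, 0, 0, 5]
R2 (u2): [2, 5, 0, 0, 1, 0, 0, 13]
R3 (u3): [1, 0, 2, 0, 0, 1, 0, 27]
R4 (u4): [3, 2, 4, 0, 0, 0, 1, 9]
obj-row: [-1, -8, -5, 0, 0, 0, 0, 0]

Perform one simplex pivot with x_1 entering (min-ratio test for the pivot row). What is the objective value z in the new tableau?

Ratio test on column x_1 — row 1: 5/5 = 1; row 2: 13/2 = 13/2; row 3: 27/1 = 27; row 4: 9/3 = 3. Minimum is 1 at row 1 (u1 leaves); pivot element 5.
Pivot on row 1; the obj-row RHS becomes 0 − (-1)·1 = 1.

1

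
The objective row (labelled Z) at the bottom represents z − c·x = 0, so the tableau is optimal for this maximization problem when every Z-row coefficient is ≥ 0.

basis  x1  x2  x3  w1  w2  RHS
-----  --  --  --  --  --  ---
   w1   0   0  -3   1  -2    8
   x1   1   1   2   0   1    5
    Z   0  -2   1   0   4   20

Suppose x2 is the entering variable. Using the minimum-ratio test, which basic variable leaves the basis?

Column x2 entries and ratios — w1: 0 ≤ 0, skip; x1: 5/1 = 5.
Smallest ratio is 5 in the row of x1, so x1 leaves.

x1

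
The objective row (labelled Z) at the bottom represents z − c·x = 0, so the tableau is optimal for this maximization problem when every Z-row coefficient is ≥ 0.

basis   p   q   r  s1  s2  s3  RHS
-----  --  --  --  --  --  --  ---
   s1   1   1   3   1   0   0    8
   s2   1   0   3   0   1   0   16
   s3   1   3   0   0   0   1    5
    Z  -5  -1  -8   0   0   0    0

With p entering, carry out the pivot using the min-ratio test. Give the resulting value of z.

Ratio test on column p — row 1: 8/1 = 8; row 2: 16/1 = 16; row 3: 5/1 = 5. Minimum is 5 at row 3 (s3 leaves); pivot element 1.
Pivot on row 3; the Z-row RHS becomes 0 − (-5)·5 = 25.

25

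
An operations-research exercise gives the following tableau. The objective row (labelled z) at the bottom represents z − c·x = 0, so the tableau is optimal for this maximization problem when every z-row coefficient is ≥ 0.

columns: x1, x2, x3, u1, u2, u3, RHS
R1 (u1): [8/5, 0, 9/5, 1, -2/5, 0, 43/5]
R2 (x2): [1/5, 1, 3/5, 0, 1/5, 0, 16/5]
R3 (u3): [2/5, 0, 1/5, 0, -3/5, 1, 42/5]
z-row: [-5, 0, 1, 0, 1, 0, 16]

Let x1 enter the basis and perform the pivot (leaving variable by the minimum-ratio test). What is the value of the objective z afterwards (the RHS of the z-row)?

Ratio test on column x1 — row 1: (43/5)/(8/5) = 43/8; row 2: (16/5)/(1/5) = 16; row 3: (42/5)/(2/5) = 21. Minimum is 43/8 at row 1 (u1 leaves); pivot element 8/5.
Pivot on row 1; the z-row RHS becomes 16 − (-5)·(43/8) = 343/8.

343/8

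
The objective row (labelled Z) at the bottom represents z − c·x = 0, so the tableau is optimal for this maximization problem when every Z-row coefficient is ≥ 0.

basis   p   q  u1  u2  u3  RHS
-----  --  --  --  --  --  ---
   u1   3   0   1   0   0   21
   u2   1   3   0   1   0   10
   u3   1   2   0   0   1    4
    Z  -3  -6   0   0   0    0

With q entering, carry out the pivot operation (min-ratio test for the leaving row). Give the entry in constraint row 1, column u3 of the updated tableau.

0

Ratio test on column q — row 1: entry 0 ≤ 0; row 2: 10/3 = 10/3; row 3: 4/2 = 2. Minimum is 2 at row 3 (u3 leaves); pivot element 2.
Divide row 3 by 2; eliminate column q from the other rows.
Row 1 update in column u3: 0 − 0·(1/2) = 0.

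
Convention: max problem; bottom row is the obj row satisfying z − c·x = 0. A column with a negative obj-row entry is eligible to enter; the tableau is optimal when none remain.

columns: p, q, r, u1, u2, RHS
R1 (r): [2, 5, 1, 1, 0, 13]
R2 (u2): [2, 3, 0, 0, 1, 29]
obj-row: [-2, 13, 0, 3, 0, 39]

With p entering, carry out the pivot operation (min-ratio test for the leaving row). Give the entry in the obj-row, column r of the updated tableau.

Ratio test on column p — row 1: 13/2 = 13/2; row 2: 29/2 = 29/2. Minimum is 13/2 at row 1 (r leaves); pivot element 2.
Divide row 1 by 2; eliminate column p from the other rows.
obj-row update in column r: 0 − (-2)·(1/2) = 1.

1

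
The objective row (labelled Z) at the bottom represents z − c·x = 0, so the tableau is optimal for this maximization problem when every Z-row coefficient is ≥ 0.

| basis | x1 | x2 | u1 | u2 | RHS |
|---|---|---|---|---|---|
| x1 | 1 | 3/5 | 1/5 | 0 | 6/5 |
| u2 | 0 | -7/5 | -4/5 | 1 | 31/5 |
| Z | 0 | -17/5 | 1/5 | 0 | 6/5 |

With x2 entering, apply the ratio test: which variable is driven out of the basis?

x1

Column x2 entries and ratios — x1: (6/5)/(3/5) = 2; u2: -7/5 ≤ 0, skip.
Smallest ratio is 2 in the row of x1, so x1 leaves.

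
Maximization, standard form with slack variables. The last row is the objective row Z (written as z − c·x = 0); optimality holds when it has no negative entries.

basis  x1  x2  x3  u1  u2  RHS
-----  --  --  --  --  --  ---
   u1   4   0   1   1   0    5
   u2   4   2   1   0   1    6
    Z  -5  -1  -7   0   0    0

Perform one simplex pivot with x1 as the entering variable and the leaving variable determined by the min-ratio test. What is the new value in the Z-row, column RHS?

25/4

Ratio test on column x1 — row 1: 5/4 = 5/4; row 2: 6/4 = 3/2. Minimum is 5/4 at row 1 (u1 leaves); pivot element 4.
Divide row 1 by 4; eliminate column x1 from the other rows.
Z-row update in column RHS: 0 − (-5)·(5/4) = 25/4.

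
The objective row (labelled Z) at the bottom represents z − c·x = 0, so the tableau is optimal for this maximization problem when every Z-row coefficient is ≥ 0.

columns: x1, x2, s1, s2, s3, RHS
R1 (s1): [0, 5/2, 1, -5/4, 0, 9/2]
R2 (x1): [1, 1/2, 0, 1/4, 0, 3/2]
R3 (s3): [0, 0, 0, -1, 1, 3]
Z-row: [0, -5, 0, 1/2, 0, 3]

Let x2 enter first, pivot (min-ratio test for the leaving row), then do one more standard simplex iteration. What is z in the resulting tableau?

72/5

Ratio test on column x2 — row 1: (9/2)/(5/2) = 9/5; row 2: (3/2)/(1/2) = 3; row 3: entry 0 ≤ 0. Minimum is 9/5 at row 1 (s1 leaves); pivot element 5/2.
Pivot on row 1; the Z-row RHS becomes 3 − (-5)·(9/5) = 12.
Next entering variable (most negative Z-row entry -2): s2.
Ratio test on column s2 — row 1: entry -1/2 ≤ 0; row 2: (3/5)/(1/2) = 6/5; row 3: entry -1 ≤ 0. Minimum is 6/5 at row 2 (x1 leaves); pivot element 1/2.
After the second pivot the Z-row RHS is 12 − (-2)·(6/5) = 72/5.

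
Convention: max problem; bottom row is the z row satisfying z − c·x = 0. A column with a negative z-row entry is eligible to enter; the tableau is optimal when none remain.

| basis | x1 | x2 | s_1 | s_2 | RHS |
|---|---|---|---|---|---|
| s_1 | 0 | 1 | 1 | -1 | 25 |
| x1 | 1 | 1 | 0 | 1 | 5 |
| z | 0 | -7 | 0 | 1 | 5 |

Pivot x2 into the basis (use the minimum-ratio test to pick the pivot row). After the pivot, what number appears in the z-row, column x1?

7

Ratio test on column x2 — row 1: 25/1 = 25; row 2: 5/1 = 5. Minimum is 5 at row 2 (x1 leaves); pivot element 1.
Divide row 2 by 1; eliminate column x2 from the other rows.
z-row update in column x1: 0 − (-7)·1 = 7.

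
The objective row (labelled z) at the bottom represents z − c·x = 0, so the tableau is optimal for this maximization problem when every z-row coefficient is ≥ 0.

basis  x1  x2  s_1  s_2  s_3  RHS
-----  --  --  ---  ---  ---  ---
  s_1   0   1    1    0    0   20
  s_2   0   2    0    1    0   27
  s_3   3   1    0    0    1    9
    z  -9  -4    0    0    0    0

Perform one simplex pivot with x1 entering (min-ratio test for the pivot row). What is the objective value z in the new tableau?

27

Ratio test on column x1 — row 1: entry 0 ≤ 0; row 2: entry 0 ≤ 0; row 3: 9/3 = 3. Minimum is 3 at row 3 (s_3 leaves); pivot element 3.
Pivot on row 3; the z-row RHS becomes 0 − (-9)·3 = 27.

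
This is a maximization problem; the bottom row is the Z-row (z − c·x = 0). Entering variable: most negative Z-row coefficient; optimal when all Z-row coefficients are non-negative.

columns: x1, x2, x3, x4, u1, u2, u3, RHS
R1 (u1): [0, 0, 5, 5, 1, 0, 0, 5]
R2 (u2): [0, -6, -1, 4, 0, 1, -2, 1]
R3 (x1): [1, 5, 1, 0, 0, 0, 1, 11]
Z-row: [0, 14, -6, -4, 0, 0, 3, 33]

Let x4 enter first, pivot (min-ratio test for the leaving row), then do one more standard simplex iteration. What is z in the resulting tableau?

Ratio test on column x4 — row 1: 5/5 = 1; row 2: 1/4 = 1/4; row 3: entry 0 ≤ 0. Minimum is 1/4 at row 2 (u2 leaves); pivot element 4.
Pivot on row 2; the Z-row RHS becomes 33 − (-4)·(1/4) = 34.
Next entering variable (most negative Z-row entry -7): x3.
Ratio test on column x3 — row 1: (15/4)/(25/4) = 3/5; row 2: entry -1/4 ≤ 0; row 3: 11/1 = 11. Minimum is 3/5 at row 1 (u1 leaves); pivot element 25/4.
After the second pivot the Z-row RHS is 34 − (-7)·(3/5) = 191/5.

191/5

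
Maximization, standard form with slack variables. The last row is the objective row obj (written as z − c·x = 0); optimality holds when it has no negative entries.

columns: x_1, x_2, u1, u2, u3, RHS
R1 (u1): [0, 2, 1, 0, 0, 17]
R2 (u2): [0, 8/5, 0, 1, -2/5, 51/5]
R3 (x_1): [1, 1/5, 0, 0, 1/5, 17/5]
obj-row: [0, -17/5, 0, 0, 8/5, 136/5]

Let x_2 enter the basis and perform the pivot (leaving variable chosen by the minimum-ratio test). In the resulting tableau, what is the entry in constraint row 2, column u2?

5/8

Ratio test on column x_2 — row 1: 17/2 = 17/2; row 2: (51/5)/(8/5) = 51/8; row 3: (17/5)/(1/5) = 17. Minimum is 51/8 at row 2 (u2 leaves); pivot element 8/5.
Divide row 2 by 8/5; eliminate column x_2 from the other rows.
In the new row 2, the u2 entry is the old entry divided by the pivot: 1/(8/5) = 5/8.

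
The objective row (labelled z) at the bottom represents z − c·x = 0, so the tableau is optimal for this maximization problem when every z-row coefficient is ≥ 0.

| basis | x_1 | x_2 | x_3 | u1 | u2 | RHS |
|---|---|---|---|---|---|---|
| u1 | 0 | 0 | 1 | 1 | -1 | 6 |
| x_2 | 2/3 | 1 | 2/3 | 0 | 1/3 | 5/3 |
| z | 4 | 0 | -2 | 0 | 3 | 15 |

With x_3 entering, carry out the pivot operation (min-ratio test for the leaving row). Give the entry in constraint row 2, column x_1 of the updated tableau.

Ratio test on column x_3 — row 1: 6/1 = 6; row 2: (5/3)/(2/3) = 5/2. Minimum is 5/2 at row 2 (x_2 leaves); pivot element 2/3.
Divide row 2 by 2/3; eliminate column x_3 from the other rows.
In the new row 2, the x_1 entry is the old entry divided by the pivot: (2/3)/(2/3) = 1.

1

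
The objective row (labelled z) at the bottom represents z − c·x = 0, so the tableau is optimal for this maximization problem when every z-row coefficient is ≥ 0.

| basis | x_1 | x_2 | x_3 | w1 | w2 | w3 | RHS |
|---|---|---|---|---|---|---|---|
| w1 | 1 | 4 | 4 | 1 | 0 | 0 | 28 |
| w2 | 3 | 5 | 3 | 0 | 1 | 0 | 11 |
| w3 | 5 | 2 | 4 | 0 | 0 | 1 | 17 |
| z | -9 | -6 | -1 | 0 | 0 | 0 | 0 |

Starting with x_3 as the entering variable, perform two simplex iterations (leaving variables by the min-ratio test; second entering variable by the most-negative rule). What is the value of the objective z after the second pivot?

Ratio test on column x_3 — row 1: 28/4 = 7; row 2: 11/3 = 11/3; row 3: 17/4 = 17/4. Minimum is 11/3 at row 2 (w2 leaves); pivot element 3.
Pivot on row 2; the z-row RHS becomes 0 − (-1)·(11/3) = 11/3.
Next entering variable (most negative z-row entry -8): x_1.
Ratio test on column x_1 — row 1: entry -3 ≤ 0; row 2: (11/3)/1 = 11/3; row 3: (7/3)/1 = 7/3. Minimum is 7/3 at row 3 (w3 leaves); pivot element 1.
After the second pivot the z-row RHS is 11/3 − (-8)·(7/3) = 67/3.

67/3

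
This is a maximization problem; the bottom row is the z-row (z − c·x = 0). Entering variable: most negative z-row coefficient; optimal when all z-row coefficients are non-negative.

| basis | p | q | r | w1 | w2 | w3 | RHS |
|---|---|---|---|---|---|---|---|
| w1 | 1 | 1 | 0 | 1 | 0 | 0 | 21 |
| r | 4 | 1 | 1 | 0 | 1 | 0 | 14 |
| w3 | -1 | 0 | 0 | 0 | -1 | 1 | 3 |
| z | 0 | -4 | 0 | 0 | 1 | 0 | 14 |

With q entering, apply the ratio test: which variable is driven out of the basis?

Column q entries and ratios — w1: 21/1 = 21; r: 14/1 = 14; w3: 0 ≤ 0, skip.
Smallest ratio is 14 in the row of r, so r leaves.

r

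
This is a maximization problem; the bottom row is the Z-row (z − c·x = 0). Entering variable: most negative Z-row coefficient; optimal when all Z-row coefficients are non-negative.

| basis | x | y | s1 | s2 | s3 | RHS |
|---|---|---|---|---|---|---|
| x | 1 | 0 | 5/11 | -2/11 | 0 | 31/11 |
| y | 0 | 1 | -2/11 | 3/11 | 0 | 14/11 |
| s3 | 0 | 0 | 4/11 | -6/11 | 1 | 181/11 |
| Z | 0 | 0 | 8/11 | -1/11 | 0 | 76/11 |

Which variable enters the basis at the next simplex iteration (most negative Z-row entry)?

Negative Z-row entries: s2: -1/11.
The most negative is -1/11 in column s2, so s2 enters.

s2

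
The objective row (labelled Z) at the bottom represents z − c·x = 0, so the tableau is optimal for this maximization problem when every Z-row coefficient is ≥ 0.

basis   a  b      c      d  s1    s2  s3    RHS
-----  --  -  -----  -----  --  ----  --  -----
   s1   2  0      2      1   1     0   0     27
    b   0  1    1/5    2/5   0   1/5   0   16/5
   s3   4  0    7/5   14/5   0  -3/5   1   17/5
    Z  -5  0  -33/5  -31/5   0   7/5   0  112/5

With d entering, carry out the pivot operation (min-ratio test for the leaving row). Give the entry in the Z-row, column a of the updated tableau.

Ratio test on column d — row 1: 27/1 = 27; row 2: (16/5)/(2/5) = 8; row 3: (17/5)/(14/5) = 17/14. Minimum is 17/14 at row 3 (s3 leaves); pivot element 14/5.
Divide row 3 by 14/5; eliminate column d from the other rows.
Z-row update in column a: -5 − (-31/5)·(10/7) = 27/7.

27/7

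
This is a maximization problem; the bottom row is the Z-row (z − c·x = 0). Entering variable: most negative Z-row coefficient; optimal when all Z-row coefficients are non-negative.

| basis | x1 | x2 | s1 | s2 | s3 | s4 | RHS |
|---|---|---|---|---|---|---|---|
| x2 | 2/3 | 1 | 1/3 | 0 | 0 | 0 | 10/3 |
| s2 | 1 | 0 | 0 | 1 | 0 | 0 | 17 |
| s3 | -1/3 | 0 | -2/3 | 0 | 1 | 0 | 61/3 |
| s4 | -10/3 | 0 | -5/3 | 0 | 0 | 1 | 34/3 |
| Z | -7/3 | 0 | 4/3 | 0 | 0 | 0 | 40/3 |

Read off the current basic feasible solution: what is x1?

x1 is not in the basis, so in the current basic feasible solution x1 = 0.

0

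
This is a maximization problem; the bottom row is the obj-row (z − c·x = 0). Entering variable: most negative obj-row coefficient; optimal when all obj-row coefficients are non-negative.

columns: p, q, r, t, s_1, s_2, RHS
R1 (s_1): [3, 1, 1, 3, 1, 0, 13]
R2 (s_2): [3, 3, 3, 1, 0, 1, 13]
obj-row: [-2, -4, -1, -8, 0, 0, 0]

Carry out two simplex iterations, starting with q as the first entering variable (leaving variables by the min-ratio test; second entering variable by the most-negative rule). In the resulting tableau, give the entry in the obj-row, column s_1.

Ratio test on column q — row 1: 13/1 = 13; row 2: 13/3 = 13/3. Minimum is 13/3 at row 2 (s_2 leaves); pivot element 3.
Divide row 2 by 3; eliminate column q from the other rows.
Second iteration: most negative obj-row entry is -20/3 in column t, so t enters.
Ratio test on column t — row 1: (26/3)/(8/3) = 13/4; row 2: (13/3)/(1/3) = 13. Minimum is 13/4 at row 1 (s_1 leaves); pivot element 8/3.
Divide row 1 by 8/3; eliminate column t from the other rows.
After both pivots, the entry at the obj-row, column s_1 is 5/2.

5/2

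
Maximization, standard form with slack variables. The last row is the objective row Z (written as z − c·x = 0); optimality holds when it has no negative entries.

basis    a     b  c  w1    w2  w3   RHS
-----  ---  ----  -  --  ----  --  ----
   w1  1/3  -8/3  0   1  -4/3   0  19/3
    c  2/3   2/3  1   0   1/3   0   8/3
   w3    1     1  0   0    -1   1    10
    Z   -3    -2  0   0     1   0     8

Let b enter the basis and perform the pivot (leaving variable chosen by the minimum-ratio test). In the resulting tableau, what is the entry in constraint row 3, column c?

-3/2

Ratio test on column b — row 1: entry -8/3 ≤ 0; row 2: (8/3)/(2/3) = 4; row 3: 10/1 = 10. Minimum is 4 at row 2 (c leaves); pivot element 2/3.
Divide row 2 by 2/3; eliminate column b from the other rows.
Row 3 update in column c: 0 − 1·(3/2) = -3/2.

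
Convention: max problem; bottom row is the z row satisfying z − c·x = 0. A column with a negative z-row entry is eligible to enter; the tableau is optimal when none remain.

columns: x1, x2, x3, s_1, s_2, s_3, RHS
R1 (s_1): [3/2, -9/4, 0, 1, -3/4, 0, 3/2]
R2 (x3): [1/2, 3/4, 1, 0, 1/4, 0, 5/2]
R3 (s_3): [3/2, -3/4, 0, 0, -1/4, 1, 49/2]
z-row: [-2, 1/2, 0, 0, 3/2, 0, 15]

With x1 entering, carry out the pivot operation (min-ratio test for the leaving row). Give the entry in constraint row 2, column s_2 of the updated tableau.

Ratio test on column x1 — row 1: (3/2)/(3/2) = 1; row 2: (5/2)/(1/2) = 5; row 3: (49/2)/(3/2) = 49/3. Minimum is 1 at row 1 (s_1 leaves); pivot element 3/2.
Divide row 1 by 3/2; eliminate column x1 from the other rows.
Row 2 update in column s_2: 1/4 − (1/2)·(-1/2) = 1/2.

1/2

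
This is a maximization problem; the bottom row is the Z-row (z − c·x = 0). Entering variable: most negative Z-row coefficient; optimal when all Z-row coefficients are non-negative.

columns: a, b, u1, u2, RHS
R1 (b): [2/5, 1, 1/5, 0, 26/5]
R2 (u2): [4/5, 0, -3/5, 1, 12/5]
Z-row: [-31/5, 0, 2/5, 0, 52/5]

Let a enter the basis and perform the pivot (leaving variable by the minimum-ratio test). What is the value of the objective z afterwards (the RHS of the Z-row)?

Ratio test on column a — row 1: (26/5)/(2/5) = 13; row 2: (12/5)/(4/5) = 3. Minimum is 3 at row 2 (u2 leaves); pivot element 4/5.
Pivot on row 2; the Z-row RHS becomes 52/5 − (-31/5)·3 = 29.

29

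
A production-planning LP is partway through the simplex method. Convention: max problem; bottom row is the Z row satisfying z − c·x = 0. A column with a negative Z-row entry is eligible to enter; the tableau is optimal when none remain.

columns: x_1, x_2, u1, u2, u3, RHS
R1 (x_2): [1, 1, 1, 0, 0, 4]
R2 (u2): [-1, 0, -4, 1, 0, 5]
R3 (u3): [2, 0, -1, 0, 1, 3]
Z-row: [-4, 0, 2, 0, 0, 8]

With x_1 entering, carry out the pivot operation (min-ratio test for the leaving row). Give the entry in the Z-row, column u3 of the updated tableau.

Ratio test on column x_1 — row 1: 4/1 = 4; row 2: entry -1 ≤ 0; row 3: 3/2 = 3/2. Minimum is 3/2 at row 3 (u3 leaves); pivot element 2.
Divide row 3 by 2; eliminate column x_1 from the other rows.
Z-row update in column u3: 0 − (-4)·(1/2) = 2.

2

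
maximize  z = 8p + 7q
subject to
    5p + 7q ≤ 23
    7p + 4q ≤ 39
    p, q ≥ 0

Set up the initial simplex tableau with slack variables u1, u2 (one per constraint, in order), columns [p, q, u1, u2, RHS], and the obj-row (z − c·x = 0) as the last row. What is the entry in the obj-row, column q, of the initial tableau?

-7

The obj-row carries the negated objective coefficients: the q entry is -7.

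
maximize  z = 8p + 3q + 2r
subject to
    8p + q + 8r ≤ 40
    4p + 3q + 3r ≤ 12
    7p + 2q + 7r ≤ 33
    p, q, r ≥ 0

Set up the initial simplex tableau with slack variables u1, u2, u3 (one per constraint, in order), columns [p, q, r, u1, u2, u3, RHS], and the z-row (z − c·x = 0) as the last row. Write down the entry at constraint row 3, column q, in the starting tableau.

Constraint 3 has coefficient 2 on q.

2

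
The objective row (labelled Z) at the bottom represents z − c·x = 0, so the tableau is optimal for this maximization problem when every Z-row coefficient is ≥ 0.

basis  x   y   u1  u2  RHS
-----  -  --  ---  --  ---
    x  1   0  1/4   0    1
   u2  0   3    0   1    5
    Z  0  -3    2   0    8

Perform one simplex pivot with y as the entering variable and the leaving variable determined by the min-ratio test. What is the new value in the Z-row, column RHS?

13

Ratio test on column y — row 1: entry 0 ≤ 0; row 2: 5/3 = 5/3. Minimum is 5/3 at row 2 (u2 leaves); pivot element 3.
Divide row 2 by 3; eliminate column y from the other rows.
Z-row update in column RHS: 8 − (-3)·(5/3) = 13.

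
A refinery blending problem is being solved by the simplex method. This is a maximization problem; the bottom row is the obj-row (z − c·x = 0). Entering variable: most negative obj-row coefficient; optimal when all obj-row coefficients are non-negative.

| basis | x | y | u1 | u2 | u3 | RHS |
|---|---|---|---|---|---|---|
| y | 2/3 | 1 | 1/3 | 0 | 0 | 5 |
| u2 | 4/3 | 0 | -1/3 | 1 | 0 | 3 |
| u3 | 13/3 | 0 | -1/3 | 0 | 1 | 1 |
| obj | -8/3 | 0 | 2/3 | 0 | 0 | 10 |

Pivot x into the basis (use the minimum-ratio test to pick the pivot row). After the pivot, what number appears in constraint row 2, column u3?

-4/13

Ratio test on column x — row 1: 5/(2/3) = 15/2; row 2: 3/(4/3) = 9/4; row 3: 1/(13/3) = 3/13. Minimum is 3/13 at row 3 (u3 leaves); pivot element 13/3.
Divide row 3 by 13/3; eliminate column x from the other rows.
Row 2 update in column u3: 0 − (4/3)·(3/13) = -4/13.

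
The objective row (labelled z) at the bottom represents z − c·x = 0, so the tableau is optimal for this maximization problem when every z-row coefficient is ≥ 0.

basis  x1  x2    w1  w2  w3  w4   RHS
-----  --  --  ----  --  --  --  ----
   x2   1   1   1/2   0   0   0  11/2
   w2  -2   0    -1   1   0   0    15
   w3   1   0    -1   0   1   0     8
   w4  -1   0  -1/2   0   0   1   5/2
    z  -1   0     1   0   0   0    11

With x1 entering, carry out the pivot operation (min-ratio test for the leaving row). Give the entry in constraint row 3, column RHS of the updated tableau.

5/2

Ratio test on column x1 — row 1: (11/2)/1 = 11/2; row 2: entry -2 ≤ 0; row 3: 8/1 = 8; row 4: entry -1 ≤ 0. Minimum is 11/2 at row 1 (x2 leaves); pivot element 1.
Divide row 1 by 1; eliminate column x1 from the other rows.
Row 3 update in column RHS: 8 − 1·(11/2) = 5/2.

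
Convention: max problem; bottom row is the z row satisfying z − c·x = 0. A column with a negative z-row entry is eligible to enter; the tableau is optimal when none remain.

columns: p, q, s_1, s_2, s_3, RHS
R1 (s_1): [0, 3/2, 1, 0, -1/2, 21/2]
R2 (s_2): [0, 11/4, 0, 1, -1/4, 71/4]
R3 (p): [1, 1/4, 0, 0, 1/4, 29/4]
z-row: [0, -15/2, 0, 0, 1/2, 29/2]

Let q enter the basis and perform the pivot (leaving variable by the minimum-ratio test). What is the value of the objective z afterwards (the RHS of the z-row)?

Ratio test on column q — row 1: (21/2)/(3/2) = 7; row 2: (71/4)/(11/4) = 71/11; row 3: (29/4)/(1/4) = 29. Minimum is 71/11 at row 2 (s_2 leaves); pivot element 11/4.
Pivot on row 2; the z-row RHS becomes 29/2 − (-15/2)·(71/11) = 692/11.

692/11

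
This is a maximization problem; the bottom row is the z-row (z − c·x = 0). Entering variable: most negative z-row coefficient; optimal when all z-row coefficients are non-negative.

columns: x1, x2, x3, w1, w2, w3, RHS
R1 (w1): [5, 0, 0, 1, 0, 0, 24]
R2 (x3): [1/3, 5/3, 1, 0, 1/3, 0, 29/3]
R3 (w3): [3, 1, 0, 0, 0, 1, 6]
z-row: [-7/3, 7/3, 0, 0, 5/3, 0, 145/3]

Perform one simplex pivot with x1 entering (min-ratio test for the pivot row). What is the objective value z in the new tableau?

53

Ratio test on column x1 — row 1: 24/5 = 24/5; row 2: (29/3)/(1/3) = 29; row 3: 6/3 = 2. Minimum is 2 at row 3 (w3 leaves); pivot element 3.
Pivot on row 3; the z-row RHS becomes 145/3 − (-7/3)·2 = 53.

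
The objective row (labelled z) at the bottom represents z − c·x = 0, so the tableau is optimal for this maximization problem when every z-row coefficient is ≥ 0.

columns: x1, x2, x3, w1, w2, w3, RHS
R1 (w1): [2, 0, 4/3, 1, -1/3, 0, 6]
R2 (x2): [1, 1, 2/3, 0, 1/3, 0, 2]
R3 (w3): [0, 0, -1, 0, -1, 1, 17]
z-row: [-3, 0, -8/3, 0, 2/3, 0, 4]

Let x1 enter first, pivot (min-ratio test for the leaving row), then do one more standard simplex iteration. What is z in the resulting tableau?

12

Ratio test on column x1 — row 1: 6/2 = 3; row 2: 2/1 = 2; row 3: entry 0 ≤ 0. Minimum is 2 at row 2 (x2 leaves); pivot element 1.
Pivot on row 2; the z-row RHS becomes 4 − (-3)·2 = 10.
Next entering variable (most negative z-row entry -2/3): x3.
Ratio test on column x3 — row 1: entry 0 ≤ 0; row 2: 2/(2/3) = 3; row 3: entry -1 ≤ 0. Minimum is 3 at row 2 (x1 leaves); pivot element 2/3.
After the second pivot the z-row RHS is 10 − (-2/3)·3 = 12.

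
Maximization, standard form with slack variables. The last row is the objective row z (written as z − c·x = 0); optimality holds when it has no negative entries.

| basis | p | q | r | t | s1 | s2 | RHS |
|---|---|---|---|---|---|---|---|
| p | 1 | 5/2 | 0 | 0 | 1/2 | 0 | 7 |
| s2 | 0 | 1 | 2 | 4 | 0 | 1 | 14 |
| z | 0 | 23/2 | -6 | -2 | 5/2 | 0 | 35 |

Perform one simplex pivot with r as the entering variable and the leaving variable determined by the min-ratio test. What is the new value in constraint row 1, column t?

Ratio test on column r — row 1: entry 0 ≤ 0; row 2: 14/2 = 7. Minimum is 7 at row 2 (s2 leaves); pivot element 2.
Divide row 2 by 2; eliminate column r from the other rows.
Row 1 update in column t: 0 − 0·2 = 0.

0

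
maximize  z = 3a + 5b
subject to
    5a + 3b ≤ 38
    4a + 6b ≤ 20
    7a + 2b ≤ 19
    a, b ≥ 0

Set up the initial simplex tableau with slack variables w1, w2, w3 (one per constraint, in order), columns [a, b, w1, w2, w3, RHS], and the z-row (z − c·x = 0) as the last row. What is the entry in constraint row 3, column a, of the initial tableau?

Constraint 3 has coefficient 7 on a.

7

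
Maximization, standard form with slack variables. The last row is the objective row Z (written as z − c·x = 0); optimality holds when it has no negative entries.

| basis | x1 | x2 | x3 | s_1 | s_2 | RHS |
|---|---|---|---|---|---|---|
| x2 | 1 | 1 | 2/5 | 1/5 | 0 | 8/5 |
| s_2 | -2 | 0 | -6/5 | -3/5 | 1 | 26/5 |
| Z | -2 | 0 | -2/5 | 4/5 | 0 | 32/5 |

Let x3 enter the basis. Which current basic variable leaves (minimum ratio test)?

x2

Column x3 entries and ratios — x2: (8/5)/(2/5) = 4; s_2: -6/5 ≤ 0, skip.
Smallest ratio is 4 in the row of x2, so x2 leaves.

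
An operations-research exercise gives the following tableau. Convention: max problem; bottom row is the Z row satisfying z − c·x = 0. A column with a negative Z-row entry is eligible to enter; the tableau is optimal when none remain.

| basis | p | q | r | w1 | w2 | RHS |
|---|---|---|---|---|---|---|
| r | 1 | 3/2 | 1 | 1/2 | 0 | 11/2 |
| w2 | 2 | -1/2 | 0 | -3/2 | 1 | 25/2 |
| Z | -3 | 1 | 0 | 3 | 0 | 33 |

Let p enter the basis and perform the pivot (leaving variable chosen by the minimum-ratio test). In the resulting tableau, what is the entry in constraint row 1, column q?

Ratio test on column p — row 1: (11/2)/1 = 11/2; row 2: (25/2)/2 = 25/4. Minimum is 11/2 at row 1 (r leaves); pivot element 1.
Divide row 1 by 1; eliminate column p from the other rows.
In the new row 1, the q entry is the old entry divided by the pivot: (3/2)/1 = 3/2.

3/2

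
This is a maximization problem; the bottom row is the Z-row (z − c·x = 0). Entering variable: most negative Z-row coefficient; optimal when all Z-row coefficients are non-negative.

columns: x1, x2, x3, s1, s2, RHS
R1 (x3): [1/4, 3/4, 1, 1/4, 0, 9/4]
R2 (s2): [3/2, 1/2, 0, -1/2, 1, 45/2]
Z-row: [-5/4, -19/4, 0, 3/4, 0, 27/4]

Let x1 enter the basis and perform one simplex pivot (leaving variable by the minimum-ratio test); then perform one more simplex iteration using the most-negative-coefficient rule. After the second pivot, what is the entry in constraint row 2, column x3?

Ratio test on column x1 — row 1: (9/4)/(1/4) = 9; row 2: (45/2)/(3/2) = 15. Minimum is 9 at row 1 (x3 leaves); pivot element 1/4.
Divide row 1 by 1/4; eliminate column x1 from the other rows.
Second iteration: most negative Z-row entry is -1 in column x2, so x2 enters.
Ratio test on column x2 — row 1: 9/3 = 3; row 2: entry -4 ≤ 0. Minimum is 3 at row 1 (x1 leaves); pivot element 3.
Divide row 1 by 3; eliminate column x2 from the other rows.
After both pivots, the entry at constraint row 2, column x3 is -2/3.

-2/3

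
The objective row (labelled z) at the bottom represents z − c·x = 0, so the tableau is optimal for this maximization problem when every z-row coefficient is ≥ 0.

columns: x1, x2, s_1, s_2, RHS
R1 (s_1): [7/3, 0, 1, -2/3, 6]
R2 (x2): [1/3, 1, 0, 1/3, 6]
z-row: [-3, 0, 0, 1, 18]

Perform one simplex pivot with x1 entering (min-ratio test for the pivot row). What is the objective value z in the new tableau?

Ratio test on column x1 — row 1: 6/(7/3) = 18/7; row 2: 6/(1/3) = 18. Minimum is 18/7 at row 1 (s_1 leaves); pivot element 7/3.
Pivot on row 1; the z-row RHS becomes 18 − (-3)·(18/7) = 180/7.

180/7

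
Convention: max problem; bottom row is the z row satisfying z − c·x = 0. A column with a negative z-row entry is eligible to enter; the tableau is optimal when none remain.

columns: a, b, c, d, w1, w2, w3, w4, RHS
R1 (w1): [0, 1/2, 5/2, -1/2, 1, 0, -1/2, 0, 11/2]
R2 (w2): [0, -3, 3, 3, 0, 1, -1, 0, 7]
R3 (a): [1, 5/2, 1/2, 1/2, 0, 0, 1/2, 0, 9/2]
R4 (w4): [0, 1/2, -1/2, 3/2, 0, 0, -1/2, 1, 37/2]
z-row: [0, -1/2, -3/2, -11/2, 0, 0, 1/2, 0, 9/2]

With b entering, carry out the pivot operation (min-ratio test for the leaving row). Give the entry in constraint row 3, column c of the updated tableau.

Ratio test on column b — row 1: (11/2)/(1/2) = 11; row 2: entry -3 ≤ 0; row 3: (9/2)/(5/2) = 9/5; row 4: (37/2)/(1/2) = 37. Minimum is 9/5 at row 3 (a leaves); pivot element 5/2.
Divide row 3 by 5/2; eliminate column b from the other rows.
In the new row 3, the c entry is the old entry divided by the pivot: (1/2)/(5/2) = 1/5.

1/5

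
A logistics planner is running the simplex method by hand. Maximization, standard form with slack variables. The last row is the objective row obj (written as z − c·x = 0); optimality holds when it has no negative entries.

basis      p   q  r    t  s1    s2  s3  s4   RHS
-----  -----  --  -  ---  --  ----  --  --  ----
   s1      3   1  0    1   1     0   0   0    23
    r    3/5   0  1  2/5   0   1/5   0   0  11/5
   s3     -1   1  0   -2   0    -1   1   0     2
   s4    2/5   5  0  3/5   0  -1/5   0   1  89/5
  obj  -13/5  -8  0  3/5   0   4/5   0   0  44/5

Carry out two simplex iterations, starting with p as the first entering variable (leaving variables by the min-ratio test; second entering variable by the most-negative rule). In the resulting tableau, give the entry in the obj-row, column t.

43/15

Ratio test on column p — row 1: 23/3 = 23/3; row 2: (11/5)/(3/5) = 11/3; row 3: entry -1 ≤ 0; row 4: (89/5)/(2/5) = 89/2. Minimum is 11/3 at row 2 (r leaves); pivot element 3/5.
Divide row 2 by 3/5; eliminate column p from the other rows.
Second iteration: most negative obj-row entry is -8 in column q, so q enters.
Ratio test on column q — row 1: 12/1 = 12; row 2: entry 0 ≤ 0; row 3: (17/3)/1 = 17/3; row 4: (49/3)/5 = 49/15. Minimum is 49/15 at row 4 (s4 leaves); pivot element 5.
Divide row 4 by 5; eliminate column q from the other rows.
After both pivots, the entry at the obj-row, column t is 43/15.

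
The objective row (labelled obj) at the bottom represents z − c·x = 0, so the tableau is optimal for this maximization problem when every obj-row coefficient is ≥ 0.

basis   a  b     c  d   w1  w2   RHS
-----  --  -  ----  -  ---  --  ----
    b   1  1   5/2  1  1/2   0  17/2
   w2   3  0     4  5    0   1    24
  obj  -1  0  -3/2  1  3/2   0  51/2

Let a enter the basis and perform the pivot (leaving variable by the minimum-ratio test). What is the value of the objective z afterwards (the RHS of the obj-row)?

67/2

Ratio test on column a — row 1: (17/2)/1 = 17/2; row 2: 24/3 = 8. Minimum is 8 at row 2 (w2 leaves); pivot element 3.
Pivot on row 2; the obj-row RHS becomes 51/2 − (-1)·8 = 67/2.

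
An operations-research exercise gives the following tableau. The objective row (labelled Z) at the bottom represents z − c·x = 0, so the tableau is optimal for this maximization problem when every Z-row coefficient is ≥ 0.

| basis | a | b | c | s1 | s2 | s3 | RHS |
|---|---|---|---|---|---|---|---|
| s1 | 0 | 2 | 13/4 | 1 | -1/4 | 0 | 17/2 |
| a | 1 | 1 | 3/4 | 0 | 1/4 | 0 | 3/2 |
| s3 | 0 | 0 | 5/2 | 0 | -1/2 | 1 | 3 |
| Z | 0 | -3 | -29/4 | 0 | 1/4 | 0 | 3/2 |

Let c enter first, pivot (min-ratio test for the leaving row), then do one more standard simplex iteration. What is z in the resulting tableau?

Ratio test on column c — row 1: (17/2)/(13/4) = 34/13; row 2: (3/2)/(3/4) = 2; row 3: 3/(5/2) = 6/5. Minimum is 6/5 at row 3 (s3 leaves); pivot element 5/2.
Pivot on row 3; the Z-row RHS becomes 3/2 − (-29/4)·(6/5) = 51/5.
Next entering variable (most negative Z-row entry -3): b.
Ratio test on column b — row 1: (23/5)/2 = 23/10; row 2: (3/5)/1 = 3/5; row 3: entry 0 ≤ 0. Minimum is 3/5 at row 2 (a leaves); pivot element 1.
After the second pivot the Z-row RHS is 51/5 − (-3)·(3/5) = 12.

12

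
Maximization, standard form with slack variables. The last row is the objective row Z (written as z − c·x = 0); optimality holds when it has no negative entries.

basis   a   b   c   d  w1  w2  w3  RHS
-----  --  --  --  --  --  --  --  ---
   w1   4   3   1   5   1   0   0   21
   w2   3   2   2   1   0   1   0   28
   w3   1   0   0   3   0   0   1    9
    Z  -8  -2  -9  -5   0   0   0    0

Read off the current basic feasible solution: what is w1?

21

w1 is basic (row 1); its value is the RHS of that row, 21.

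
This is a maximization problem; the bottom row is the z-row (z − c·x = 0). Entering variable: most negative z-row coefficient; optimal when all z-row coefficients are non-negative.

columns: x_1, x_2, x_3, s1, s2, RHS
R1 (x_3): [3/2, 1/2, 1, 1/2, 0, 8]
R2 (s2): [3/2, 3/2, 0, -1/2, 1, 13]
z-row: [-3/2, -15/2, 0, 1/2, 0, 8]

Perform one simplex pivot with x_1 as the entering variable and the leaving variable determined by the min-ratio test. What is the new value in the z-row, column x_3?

1

Ratio test on column x_1 — row 1: 8/(3/2) = 16/3; row 2: 13/(3/2) = 26/3. Minimum is 16/3 at row 1 (x_3 leaves); pivot element 3/2.
Divide row 1 by 3/2; eliminate column x_1 from the other rows.
z-row update in column x_3: 0 − (-3/2)·(2/3) = 1.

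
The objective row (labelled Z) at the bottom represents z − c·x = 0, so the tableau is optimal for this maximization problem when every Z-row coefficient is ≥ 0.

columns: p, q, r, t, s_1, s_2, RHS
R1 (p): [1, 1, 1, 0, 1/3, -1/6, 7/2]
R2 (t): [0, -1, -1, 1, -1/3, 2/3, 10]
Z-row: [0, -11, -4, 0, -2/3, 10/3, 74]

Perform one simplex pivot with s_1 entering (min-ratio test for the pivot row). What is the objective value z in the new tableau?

81

Ratio test on column s_1 — row 1: (7/2)/(1/3) = 21/2; row 2: entry -1/3 ≤ 0. Minimum is 21/2 at row 1 (p leaves); pivot element 1/3.
Pivot on row 1; the Z-row RHS becomes 74 − (-2/3)·(21/2) = 81.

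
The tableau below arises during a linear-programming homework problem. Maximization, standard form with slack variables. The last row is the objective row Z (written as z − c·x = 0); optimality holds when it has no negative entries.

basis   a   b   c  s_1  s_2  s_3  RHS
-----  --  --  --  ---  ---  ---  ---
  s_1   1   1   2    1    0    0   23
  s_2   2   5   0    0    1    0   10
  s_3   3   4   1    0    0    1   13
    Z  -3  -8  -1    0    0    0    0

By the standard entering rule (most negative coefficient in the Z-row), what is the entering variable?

Negative Z-row entries: a: -3, b: -8, c: -1.
The most negative is -8 in column b, so b enters.

b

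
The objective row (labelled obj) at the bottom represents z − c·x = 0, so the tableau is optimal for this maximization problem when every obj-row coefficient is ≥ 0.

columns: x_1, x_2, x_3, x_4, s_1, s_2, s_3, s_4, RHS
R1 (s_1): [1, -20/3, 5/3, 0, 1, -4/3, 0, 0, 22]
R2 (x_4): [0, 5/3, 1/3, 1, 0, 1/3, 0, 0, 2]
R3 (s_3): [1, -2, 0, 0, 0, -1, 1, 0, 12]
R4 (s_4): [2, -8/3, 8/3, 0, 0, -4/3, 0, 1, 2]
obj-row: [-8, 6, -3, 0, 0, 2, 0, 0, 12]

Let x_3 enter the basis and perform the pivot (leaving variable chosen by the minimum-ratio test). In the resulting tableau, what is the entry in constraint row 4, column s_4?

Ratio test on column x_3 — row 1: 22/(5/3) = 66/5; row 2: 2/(1/3) = 6; row 3: entry 0 ≤ 0; row 4: 2/(8/3) = 3/4. Minimum is 3/4 at row 4 (s_4 leaves); pivot element 8/3.
Divide row 4 by 8/3; eliminate column x_3 from the other rows.
In the new row 4, the s_4 entry is the old entry divided by the pivot: 1/(8/3) = 3/8.

3/8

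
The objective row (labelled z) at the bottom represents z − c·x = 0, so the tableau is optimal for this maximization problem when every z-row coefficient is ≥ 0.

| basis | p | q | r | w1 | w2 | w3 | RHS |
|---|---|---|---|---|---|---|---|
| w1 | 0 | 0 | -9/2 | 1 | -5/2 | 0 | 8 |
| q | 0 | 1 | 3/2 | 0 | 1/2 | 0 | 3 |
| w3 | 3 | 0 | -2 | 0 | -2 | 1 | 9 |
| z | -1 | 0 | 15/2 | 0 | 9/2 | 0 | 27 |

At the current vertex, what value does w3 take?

w3 is basic (row 3); its value is the RHS of that row, 9.

9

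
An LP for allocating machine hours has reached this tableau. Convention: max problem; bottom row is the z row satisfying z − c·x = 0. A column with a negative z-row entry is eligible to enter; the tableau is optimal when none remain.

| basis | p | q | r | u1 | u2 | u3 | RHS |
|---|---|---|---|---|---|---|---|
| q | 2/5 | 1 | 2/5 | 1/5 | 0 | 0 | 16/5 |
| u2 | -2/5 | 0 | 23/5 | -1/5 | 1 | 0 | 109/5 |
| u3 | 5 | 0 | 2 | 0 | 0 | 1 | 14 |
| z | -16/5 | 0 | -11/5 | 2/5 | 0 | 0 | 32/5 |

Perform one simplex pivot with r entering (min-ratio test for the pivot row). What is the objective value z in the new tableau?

Ratio test on column r — row 1: (16/5)/(2/5) = 8; row 2: (109/5)/(23/5) = 109/23; row 3: 14/2 = 7. Minimum is 109/23 at row 2 (u2 leaves); pivot element 23/5.
Pivot on row 2; the z-row RHS becomes 32/5 − (-11/5)·(109/23) = 387/23.

387/23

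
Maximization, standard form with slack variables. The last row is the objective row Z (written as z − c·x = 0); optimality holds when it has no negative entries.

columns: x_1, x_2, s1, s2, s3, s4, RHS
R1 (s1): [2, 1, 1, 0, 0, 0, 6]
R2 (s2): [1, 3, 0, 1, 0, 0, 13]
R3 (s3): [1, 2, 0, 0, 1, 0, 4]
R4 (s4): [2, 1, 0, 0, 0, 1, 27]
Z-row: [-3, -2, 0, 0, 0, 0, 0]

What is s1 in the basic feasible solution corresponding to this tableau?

s1 is basic (row 1); its value is the RHS of that row, 6.

6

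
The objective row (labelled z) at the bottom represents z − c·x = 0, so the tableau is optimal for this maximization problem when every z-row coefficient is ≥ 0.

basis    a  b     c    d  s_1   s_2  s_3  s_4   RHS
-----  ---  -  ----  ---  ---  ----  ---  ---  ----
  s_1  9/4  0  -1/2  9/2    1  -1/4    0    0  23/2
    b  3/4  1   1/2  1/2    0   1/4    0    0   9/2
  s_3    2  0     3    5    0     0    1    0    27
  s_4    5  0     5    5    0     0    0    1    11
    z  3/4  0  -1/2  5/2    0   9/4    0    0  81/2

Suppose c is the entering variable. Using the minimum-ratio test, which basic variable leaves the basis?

s_4

Column c entries and ratios — s_1: -1/2 ≤ 0, skip; b: (9/2)/(1/2) = 9; s_3: 27/3 = 9; s_4: 11/5 = 11/5.
Smallest ratio is 11/5 in the row of s_4, so s_4 leaves.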